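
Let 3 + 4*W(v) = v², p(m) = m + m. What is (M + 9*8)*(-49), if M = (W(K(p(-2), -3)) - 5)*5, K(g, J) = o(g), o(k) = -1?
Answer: -4361/2 ≈ -2180.5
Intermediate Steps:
p(m) = 2*m
K(g, J) = -1
W(v) = -¾ + v²/4
M = -55/2 (M = ((-¾ + (¼)*(-1)²) - 5)*5 = ((-¾ + (¼)*1) - 5)*5 = ((-¾ + ¼) - 5)*5 = (-½ - 5)*5 = -11/2*5 = -55/2 ≈ -27.500)
(M + 9*8)*(-49) = (-55/2 + 9*8)*(-49) = (-55/2 + 72)*(-49) = (89/2)*(-49) = -4361/2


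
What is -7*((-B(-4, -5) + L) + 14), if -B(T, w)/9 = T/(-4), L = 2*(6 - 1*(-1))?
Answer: -259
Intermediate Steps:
L = 14 (L = 2*(6 + 1) = 2*7 = 14)
B(T, w) = 9*T/4 (B(T, w) = -9*T/(-4) = -9*T*(-1)/4 = -(-9)*T/4 = 9*T/4)
-7*((-B(-4, -5) + L) + 14) = -7*((-9*(-4)/4 + 14) + 14) = -7*((-1*(-9) + 14) + 14) = -7*((9 + 14) + 14) = -7*(23 + 14) = -7*37 = -259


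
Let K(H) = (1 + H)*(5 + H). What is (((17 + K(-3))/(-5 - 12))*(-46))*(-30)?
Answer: -17940/17 ≈ -1055.3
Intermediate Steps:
(((17 + K(-3))/(-5 - 12))*(-46))*(-30) = (((17 + (5 + (-3)² + 6*(-3)))/(-5 - 12))*(-46))*(-30) = (((17 + (5 + 9 - 18))/(-17))*(-46))*(-30) = (((17 - 4)*(-1/17))*(-46))*(-30) = ((13*(-1/17))*(-46))*(-30) = -13/17*(-46)*(-30) = (598/17)*(-30) = -17940/17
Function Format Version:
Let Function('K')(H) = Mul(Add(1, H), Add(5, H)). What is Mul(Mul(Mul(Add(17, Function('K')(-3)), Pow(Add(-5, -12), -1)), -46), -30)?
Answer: Rational(-17940, 17) ≈ -1055.3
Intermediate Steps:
Mul(Mul(Mul(Add(17, Function('K')(-3)), Pow(Add(-5, -12), -1)), -46), -30) = Mul(Mul(Mul(Add(17, Add(5, Pow(-3, 2), Mul(6, -3))), Pow(Add(-5, -12), -1)), -46), -30) = Mul(Mul(Mul(Add(17, Add(5, 9, -18)), Pow(-17, -1)), -46), -30) = Mul(Mul(Mul(Add(17, -4), Rational(-1, 17)), -46), -30) = Mul(Mul(Mul(13, Rational(-1, 17)), -46), -30) = Mul(Mul(Rational(-13, 17), -46), -30) = Mul(Rational(598, 17), -30) = Rational(-17940, 17)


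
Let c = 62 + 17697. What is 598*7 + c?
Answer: 21945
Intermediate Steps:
c = 17759
598*7 + c = 598*7 + 17759 = 4186 + 17759 = 21945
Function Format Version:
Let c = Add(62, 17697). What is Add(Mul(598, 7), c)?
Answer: 21945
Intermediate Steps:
c = 17759
Add(Mul(598, 7), c) = Add(Mul(598, 7), 17759) = Add(4186, 17759) = 21945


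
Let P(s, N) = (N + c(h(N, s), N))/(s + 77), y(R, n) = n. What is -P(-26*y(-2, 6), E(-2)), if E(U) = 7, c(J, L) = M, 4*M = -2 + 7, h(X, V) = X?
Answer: 33/316 ≈ 0.10443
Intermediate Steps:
M = 5/4 (M = (-2 + 7)/4 = (¼)*5 = 5/4 ≈ 1.2500)
c(J, L) = 5/4
P(s, N) = (5/4 + N)/(77 + s) (P(s, N) = (N + 5/4)/(s + 77) = (5/4 + N)/(77 + s))
-P(-26*y(-2, 6), E(-2)) = -(5/4 + 7)/(77 - 26*6) = -33/((77 - 156)*4) = -33/((-79)*4) = -(-1)*33/(79*4) = -1*(-33/316) = 33/316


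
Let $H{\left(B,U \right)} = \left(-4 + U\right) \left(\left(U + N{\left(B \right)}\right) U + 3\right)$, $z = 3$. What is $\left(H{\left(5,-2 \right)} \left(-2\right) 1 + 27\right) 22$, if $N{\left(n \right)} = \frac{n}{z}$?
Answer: $1562$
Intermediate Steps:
$N{\left(n \right)} = \frac{n}{3}$
$H{\left(B,U \right)} = \left(-4 + U\right) \left(3 + U \left(U + \frac{B}{3}\right)\right)$ ($H{\left(B,U \right)} = \left(-4 + U\right) \left(\left(U + \frac{B}{3}\right) U + 3\right) = \left(-4 + U\right) \left(U \left(U + \frac{B}{3}\right) + 3\right) = \left(-4 + U\right) \left(3 + U \left(U + \frac{B}{3}\right)\right)$)
$\left(H{\left(5,-2 \right)} \left(-2\right) 1 + 27\right) 22 = \left(\left(-12 + \left(-2\right)^{3} - 4 \left(-2\right)^{2} + 3 \left(-2\right) - \frac{20}{3} \left(-2\right) + \frac{1}{3} \cdot 5 \left(-2\right)^{2}\right) \left(-2\right) 1 + 27\right) 22 = \left(\left(-12 - 8 - 16 - 6 + \frac{40}{3} + \frac{1}{3} \cdot 5 \cdot 4\right) \left(-2\right) 1 + 27\right) 22 = \left(\left(-12 - 8 - 16 - 6 + \frac{40}{3} + \frac{20}{3}\right) \left(-2\right) 1 + 27\right) 22 = \left(\left(-22\right) \left(-2\right) 1 + 27\right) 22 = \left(44 \cdot 1 + 27\right) 22 = \left(44 + 27\right) 22 = 71 \cdot 22 = 1562$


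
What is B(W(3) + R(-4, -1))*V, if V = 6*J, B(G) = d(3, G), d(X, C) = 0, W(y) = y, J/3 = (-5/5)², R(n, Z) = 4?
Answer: 0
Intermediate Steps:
J = 3 (J = 3*(-5/5)² = 3*(-5*⅕)² = 3*(-1)² = 3*1 = 3)
B(G) = 0
V = 18 (V = 6*3 = 18)
B(W(3) + R(-4, -1))*V = 0*18 = 0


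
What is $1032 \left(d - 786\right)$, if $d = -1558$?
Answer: $-2419008$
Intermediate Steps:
$1032 \left(d - 786\right) = 1032 \left(-1558 - 786\right) = 1032 \left(-2344\right) = -2419008$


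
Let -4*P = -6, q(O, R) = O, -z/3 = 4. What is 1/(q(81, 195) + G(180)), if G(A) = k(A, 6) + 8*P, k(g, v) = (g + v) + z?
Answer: 1/267 ≈ 0.0037453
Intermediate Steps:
z = -12 (z = -3*4 = -12)
P = 3/2 (P = -¼*(-6) = 3/2 ≈ 1.5000)
k(g, v) = -12 + g + v (k(g, v) = (g + v) - 12 = -12 + g + v)
G(A) = 6 + A (G(A) = (-12 + A + 6) + 8*(3/2) = (-6 + A) + 12 = 6 + A)
1/(q(81, 195) + G(180)) = 1/(81 + (6 + 180)) = 1/(81 + 186) = 1/267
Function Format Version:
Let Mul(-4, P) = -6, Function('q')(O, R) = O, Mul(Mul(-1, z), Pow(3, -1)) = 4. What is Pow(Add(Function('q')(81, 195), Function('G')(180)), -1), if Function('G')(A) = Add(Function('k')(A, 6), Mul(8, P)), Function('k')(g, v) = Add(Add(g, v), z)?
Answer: Rational(1, 267) ≈ 0.0037453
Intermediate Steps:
z = -12 (z = Mul(-3, 4) = -12)
P = Rational(3, 2) (P = Mul(Rational(-1, 4), -6) = Rational(3, 2) ≈ 1.5000)
Function('k')(g, v) = Add(-12, g, v) (Function('k')(g, v) = Add(Add(g, v), -12) = Add(-12, g, v))
Function('G')(A) = Add(6, A) (Function('G')(A) = Add(Add(-12, A, 6), Mul(8, Rational(3, 2))) = Add(Add(-6, A), 12) = Add(6, A))
Pow(Add(Function('q')(81, 195), Function('G')(180)), -1) = Pow(Add(81, Add(6, 180)), -1) = Pow(Add(81, 186), -1) = Pow(267, -1) = Rational(1, 267)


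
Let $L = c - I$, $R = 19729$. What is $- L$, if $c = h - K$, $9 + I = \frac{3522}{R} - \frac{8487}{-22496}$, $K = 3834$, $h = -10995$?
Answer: $\frac{6577712185815}{443823584} \approx 14821.0$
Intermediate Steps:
$I = - \frac{3747741321}{443823584}$ ($I = -9 + \left(\frac{3522}{19729} - \frac{8487}{-22496}\right) = -9 + \left(3522 \cdot \frac{1}{19729} - - \frac{8487}{22496}\right) = -9 + \left(\frac{3522}{19729} + \frac{8487}{22496}\right) = -9 + \frac{246670935}{443823584} = - \frac{3747741321}{443823584} \approx -8.4442$)
$c = -14829$ ($c = -10995 - 3834 = -14829$)
$L = - \frac{6577712185815}{443823584}$ ($L = -14829 - - \frac{3747741321}{443823584} = -14829 + \frac{3747741321}{443823584} = - \frac{6577712185815}{443823584} \approx -14821.0$)
$- L = \left(-1\right) \left(- \frac{6577712185815}{443823584}\right) = \frac{6577712185815}{443823584}$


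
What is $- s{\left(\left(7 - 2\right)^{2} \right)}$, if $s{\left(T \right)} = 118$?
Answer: $-118$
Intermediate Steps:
$- s{\left(\left(7 - 2\right)^{2} \right)} = \left(-1\right) 118 = -118$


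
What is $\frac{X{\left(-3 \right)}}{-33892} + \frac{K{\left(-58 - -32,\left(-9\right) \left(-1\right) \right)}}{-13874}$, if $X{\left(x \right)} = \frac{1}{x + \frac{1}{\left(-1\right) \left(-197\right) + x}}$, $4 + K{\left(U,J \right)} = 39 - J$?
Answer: $- \frac{18188607}{9757015366} \approx -0.0018642$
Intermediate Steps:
$K{\left(U,J \right)} = 35 - J$ ($K{\left(U,J \right)} = -4 - \left(-39 + J\right) = 35 - J$)
$X{\left(x \right)} = \frac{1}{x + \frac{1}{197 + x}}$
$\frac{X{\left(-3 \right)}}{-33892} + \frac{K{\left(-58 - -32,\left(-9\right) \left(-1\right) \right)}}{-13874} = \frac{\frac{1}{1 + \left(-3\right)^{2} + 197 \left(-3\right)} \left(197 - 3\right)}{-33892} + \frac{35 - \left(-9\right) \left(-1\right)}{-13874} = \frac{1}{1 + 9 - 591} \cdot 194 \left(- \frac{1}{33892}\right) + \left(35 - 9\right) \left(- \frac{1}{13874}\right) = \frac{1}{-581} \cdot 194 \left(- \frac{1}{33892}\right) + \left(35 - 9\right) \left(- \frac{1}{13874}\right) = \left(- \frac{1}{581}\right) 194 \left(- \frac{1}{33892}\right) + 26 \left(- \frac{1}{13874}\right) = \left(- \frac{194}{581}\right) \left(- \frac{1}{33892}\right) - \frac{13}{6937} = \frac{97}{9845626} - \frac{13}{6937} = - \frac{18188607}{9757015366}$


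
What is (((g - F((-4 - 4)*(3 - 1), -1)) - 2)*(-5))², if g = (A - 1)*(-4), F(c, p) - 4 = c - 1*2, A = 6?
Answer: 1600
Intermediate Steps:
F(c, p) = 2 + c (F(c, p) = 4 + (c - 1*2) = 4 + (c - 2) = 4 + (-2 + c) = 2 + c)
g = -20 (g = (6 - 1)*(-4) = 5*(-4) = -20)
(((g - F((-4 - 4)*(3 - 1), -1)) - 2)*(-5))² = (((-20 - (2 + (-4 - 4)*(3 - 1))) - 2)*(-5))² = (((-20 - (2 - 8*2)) - 2)*(-5))² = (((-20 - (2 - 16)) - 2)*(-5))² = (((-20 - 1*(-14)) - 2)*(-5))² = (((-20 + 14) - 2)*(-5))² = ((-6 - 2)*(-5))² = (-8*(-5))² = 40² = 1600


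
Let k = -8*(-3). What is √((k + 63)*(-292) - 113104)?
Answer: 2*I*√34627 ≈ 372.17*I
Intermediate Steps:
k = 24
√((k + 63)*(-292) - 113104) = √((24 + 63)*(-292) - 113104) = √(87*(-292) - 113104) = √(-25404 - 113104) = √(-138508) = 2*I*√34627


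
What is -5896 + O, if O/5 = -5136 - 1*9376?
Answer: -78456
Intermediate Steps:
O = -72560 (O = 5*(-5136 - 1*9376) = 5*(-5136 - 9376) = 5*(-14512) = -72560)
-5896 + O = -5896 - 72560 = -78456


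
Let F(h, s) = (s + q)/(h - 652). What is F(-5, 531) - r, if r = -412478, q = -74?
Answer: 270997589/657 ≈ 4.1248e+5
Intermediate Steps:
F(h, s) = (-74 + s)/(-652 + h) (F(h, s) = (s - 74)/(h - 652) = (-74 + s)/(-652 + h))
F(-5, 531) - r = (-74 + 531)/(-652 - 5) - 1*(-412478) = 457/(-657) + 412478 = -1/657*457 + 412478 = -457/657 + 412478 = 270997589/657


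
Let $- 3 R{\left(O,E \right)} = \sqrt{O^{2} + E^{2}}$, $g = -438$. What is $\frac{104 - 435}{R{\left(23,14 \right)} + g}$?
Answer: $\frac{1304802}{1725871} - \frac{4965 \sqrt{29}}{1725871} \approx 0.74053$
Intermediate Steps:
$R{\left(O,E \right)} = - \frac{\sqrt{E^{2} + O^{2}}}{3}$ ($R{\left(O,E \right)} = - \frac{\sqrt{O^{2} + E^{2}}}{3} = - \frac{\sqrt{E^{2} + O^{2}}}{3}$)
$\frac{104 - 435}{R{\left(23,14 \right)} + g} = \frac{104 - 435}{- \frac{\sqrt{14^{2} + 23^{2}}}{3} - 438} = - \frac{331}{- \frac{\sqrt{196 + 529}}{3} - 438} = - \frac{331}{- \frac{\sqrt{725}}{3} - 438} = - \frac{331}{- \frac{5 \sqrt{29}}{3} - 438} = - \frac{331}{-438 - \frac{5 \sqrt{29}}{3}}$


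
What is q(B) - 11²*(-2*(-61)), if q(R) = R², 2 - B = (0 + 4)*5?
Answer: -14438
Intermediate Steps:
B = -18 (B = 2 - (0 + 4)*5 = 2 - 4*5 = 2 - 1*20 = 2 - 20 = -18)
q(B) - 11²*(-2*(-61)) = (-18)² - 11²*(-2*(-61)) = 324 - 121*122 = 324 - 1*14762 = 324 - 14762 = -14438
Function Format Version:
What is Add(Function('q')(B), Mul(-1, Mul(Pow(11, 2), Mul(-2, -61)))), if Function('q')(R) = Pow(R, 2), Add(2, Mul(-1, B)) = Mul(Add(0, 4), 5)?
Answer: -14438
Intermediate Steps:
B = -18 (B = Add(2, Mul(-1, Mul(Add(0, 4), 5))) = Add(2, Mul(-1, Mul(4, 5))) = Add(2, Mul(-1, 20)) = Add(2, -20) = -18)
Add(Function('q')(B), Mul(-1, Mul(Pow(11, 2), Mul(-2, -61)))) = Add(Pow(-18, 2), Mul(-1, Mul(Pow(11, 2), Mul(-2, -61)))) = Add(324, Mul(-1, Mul(121, 122))) = Add(324, Mul(-1, 14762)) = Add(324, -14762) = -14438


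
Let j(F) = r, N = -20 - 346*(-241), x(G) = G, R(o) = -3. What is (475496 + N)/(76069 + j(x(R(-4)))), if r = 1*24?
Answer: 558862/76093 ≈ 7.3445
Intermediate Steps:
r = 24
N = 83366 (N = -20 + 83386 = 83366)
j(F) = 24
(475496 + N)/(76069 + j(x(R(-4)))) = (475496 + 83366)/(76069 + 24) = 558862/76093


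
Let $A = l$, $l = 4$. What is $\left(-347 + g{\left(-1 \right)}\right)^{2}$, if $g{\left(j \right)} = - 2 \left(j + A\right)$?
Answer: $124609$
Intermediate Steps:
$A = 4$
$g{\left(j \right)} = -8 - 2 j$ ($g{\left(j \right)} = - 2 \left(j + 4\right) = - 2 \left(4 + j\right) = -8 - 2 j$)
$\left(-347 + g{\left(-1 \right)}\right)^{2} = \left(-347 - 6\right)^{2} = \left(-353\right)^{2} = 124609$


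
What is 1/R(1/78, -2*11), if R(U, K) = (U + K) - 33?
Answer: -78/4289 ≈ -0.018186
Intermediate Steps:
R(U, K) = -33 + K + U (R(U, K) = (K + U) - 33 = -33 + K + U)
1/R(1/78, -2*11) = 1/(-33 - 2*11 + 1/78) = 1/(-33 - 22 + 1/78) = 1/(-4289/78) = -78/4289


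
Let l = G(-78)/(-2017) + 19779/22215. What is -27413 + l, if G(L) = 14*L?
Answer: -409416031164/14935885 ≈ -27412.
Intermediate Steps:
l = 21384341/14935885 (l = (14*(-78))/(-2017) + 19779/22215 = -1092*(-1/2017) + 19779*(1/22215) = 1092/2017 + 6593/7405 = 21384341/14935885 ≈ 1.4317)
-27413 + l = -27413 + 21384341/14935885 = -409416031164/14935885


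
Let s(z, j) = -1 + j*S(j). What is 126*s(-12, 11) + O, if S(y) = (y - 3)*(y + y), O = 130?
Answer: 243940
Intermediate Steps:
S(y) = 2*y*(-3 + y) (S(y) = (-3 + y)*(2*y) = 2*y*(-3 + y))
s(z, j) = -1 + 2*j²*(-3 + j) (s(z, j) = -1 + j*(2*j*(-3 + j)) = -1 + 2*j²*(-3 + j))
126*s(-12, 11) + O = 126*(-1 + 2*11²*(-3 + 11)) + 130 = 126*(-1 + 2*121*8) + 130 = 126*(-1 + 1936) + 130 = 126*1935 + 130 = 243810 + 130 = 243940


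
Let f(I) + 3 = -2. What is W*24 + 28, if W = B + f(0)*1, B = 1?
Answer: -68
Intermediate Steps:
f(I) = -5 (f(I) = -3 - 2 = -5)
W = -4 (W = 1 - 5*1 = 1 - 5 = -4)
W*24 + 28 = -4*24 + 28 = -96 + 28 = -68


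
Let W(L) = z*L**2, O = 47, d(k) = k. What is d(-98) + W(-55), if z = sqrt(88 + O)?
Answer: -98 + 9075*sqrt(15) ≈ 35049.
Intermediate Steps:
z = 3*sqrt(15) (z = sqrt(88 + 47) = sqrt(135) = 3*sqrt(15) ≈ 11.619)
W(L) = 3*sqrt(15)*L**2 (W(L) = (3*sqrt(15))*L**2 = 3*sqrt(15)*L**2)
d(-98) + W(-55) = -98 + 3*sqrt(15)*(-55)**2 = -98 + 3*sqrt(15)*3025 = -98 + 9075*sqrt(15)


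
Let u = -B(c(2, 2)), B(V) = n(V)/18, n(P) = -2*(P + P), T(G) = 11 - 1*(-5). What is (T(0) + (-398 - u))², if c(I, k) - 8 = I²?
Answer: 1331716/9 ≈ 1.4797e+5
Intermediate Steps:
T(G) = 16 (T(G) = 11 + 5 = 16)
c(I, k) = 8 + I²
n(P) = -4*P
B(V) = -2*V/9 (B(V) = -4*V/18 = -4*V*(1/18) = -2*V/9)
u = 8/3 (u = -(-2)*(8 + 2²)/9 = -(-2)*(8 + 4)/9 = -(-2)*12/9 = -1*(-8/3) = 8/3 ≈ 2.6667)
(T(0) + (-398 - u))² = (16 + (-398 - 1*8/3))² = (16 + (-398 - 8/3))² = (16 - 1202/3)² = (-1154/3)² = 1331716/9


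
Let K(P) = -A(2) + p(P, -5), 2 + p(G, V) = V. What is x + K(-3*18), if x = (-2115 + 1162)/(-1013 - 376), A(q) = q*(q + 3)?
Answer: -22660/1389 ≈ -16.314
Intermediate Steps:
p(G, V) = -2 + V
A(q) = q*(3 + q)
K(P) = -17 (K(P) = -2*(3 + 2) + (-2 - 5) = -2*5 - 7 = -1*10 - 7 = -10 - 7 = -17)
x = 953/1389 (x = -953/(-1389) = -953*(-1/1389) = 953/1389 ≈ 0.68610)
x + K(-3*18) = 953/1389 - 17 = -22660/1389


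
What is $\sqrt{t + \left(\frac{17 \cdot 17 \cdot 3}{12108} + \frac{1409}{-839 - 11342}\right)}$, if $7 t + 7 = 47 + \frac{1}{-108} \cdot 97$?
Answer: $\frac{\sqrt{3322683519970081722}}{774309627} \approx 2.3541$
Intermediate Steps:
$t = \frac{4223}{756}$ ($t = -1 + \frac{47 + \frac{1}{-108} \cdot 97}{7} = -1 + \frac{47 - \frac{97}{108}}{7} = -1 + \frac{1}{7} \cdot \frac{4979}{108} = -1 + \frac{4979}{756} = \frac{4223}{756} \approx 5.586$)
$\sqrt{t + \left(\frac{17 \cdot 17 \cdot 3}{12108} + \frac{1409}{-839 - 11342}\right)} = \sqrt{\frac{4223}{756} + \left(\frac{17 \cdot 17 \cdot 3}{12108} + \frac{1409}{-839 - 11342}\right)} = \sqrt{\frac{4223}{756} + \left(289 \cdot 3 \cdot \frac{1}{12108} + \frac{1409}{-839 - 11342}\right)} = \sqrt{\frac{4223}{756} + \left(867 \cdot \frac{1}{12108} + \frac{1409}{-12181}\right)} = \sqrt{\frac{4223}{756} + \left(\frac{289}{4036} + 1409 \left(- \frac{1}{12181}\right)\right)} = \sqrt{\frac{4223}{756} + \left(\frac{289}{4036} - \frac{1409}{12181}\right)} = \sqrt{\frac{4223}{756} - \frac{2166415}{49162516}} = \sqrt{\frac{12873468458}{2322928881}} = \frac{\sqrt{3322683519970081722}}{774309627}$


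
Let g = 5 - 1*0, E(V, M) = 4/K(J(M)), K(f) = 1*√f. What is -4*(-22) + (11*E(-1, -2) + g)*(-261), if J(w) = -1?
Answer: -1217 + 11484*I ≈ -1217.0 + 11484.0*I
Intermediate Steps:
K(f) = √f
E(V, M) = -4*I (E(V, M) = 4/(√(-1)) = 4/I = 4*(-I) = -4*I)
g = 5 (g = 5 + 0 = 5)
-4*(-22) + (11*E(-1, -2) + g)*(-261) = -4*(-22) + (11*(-4*I) + 5)*(-261) = 88 + (-44*I + 5)*(-261) = 88 + (5 - 44*I)*(-261) = 88 + (-1305 + 11484*I) = -1217 + 11484*I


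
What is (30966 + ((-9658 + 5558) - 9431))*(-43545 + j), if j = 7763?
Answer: -623859170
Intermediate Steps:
(30966 + ((-9658 + 5558) - 9431))*(-43545 + j) = (30966 + ((-9658 + 5558) - 9431))*(-43545 + 7763) = (30966 + (-4100 - 9431))*(-35782) = (30966 - 13531)*(-35782) = 17435*(-35782) = -623859170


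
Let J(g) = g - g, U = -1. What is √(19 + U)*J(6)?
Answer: 0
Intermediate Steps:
J(g) = 0
√(19 + U)*J(6) = √(19 - 1)*0 = √18*0 = (3*√2)*0 = 0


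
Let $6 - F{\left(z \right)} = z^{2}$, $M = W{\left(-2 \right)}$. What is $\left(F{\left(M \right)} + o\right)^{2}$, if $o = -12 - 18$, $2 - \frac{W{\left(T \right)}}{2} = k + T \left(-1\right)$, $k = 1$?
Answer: $784$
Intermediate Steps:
$W{\left(T \right)} = 2 + 2 T$ ($W{\left(T \right)} = 4 - 2 \left(1 + T \left(-1\right)\right) = 4 - 2 \left(1 - T\right) = 4 + \left(-2 + 2 T\right) = 2 + 2 T$)
$M = -2$ ($M = 2 + 2 \left(-2\right) = 2 - 4 = -2$)
$F{\left(z \right)} = 6 - z^{2}$
$o = -30$ ($o = -12 - 18 = -30$)
$\left(F{\left(M \right)} + o\right)^{2} = \left(\left(6 - \left(-2\right)^{2}\right) - 30\right)^{2} = \left(\left(6 - 4\right) - 30\right)^{2} = \left(2 - 30\right)^{2} = \left(-28\right)^{2} = 784$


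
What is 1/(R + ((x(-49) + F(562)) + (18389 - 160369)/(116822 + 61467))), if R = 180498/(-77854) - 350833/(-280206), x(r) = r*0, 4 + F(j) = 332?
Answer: 29025393217254/9466263079824931 ≈ 0.0030662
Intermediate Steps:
F(j) = 328 (F(j) = -4 + 332 = 328)
x(r) = 0
R = -173603509/162799686 (R = 180498*(-1/77854) - 350833*(-1/280206) = -1347/581 + 350833/280206 = -173603509/162799686 ≈ -1.0664)
1/(R + ((x(-49) + F(562)) + (18389 - 160369)/(116822 + 61467))) = 1/(-173603509/162799686 + ((0 + 328) + (18389 - 160369)/(116822 + 61467))) = 1/(-173603509/162799686 + (328 - 141980/178289)) = 1/(-173603509/162799686 + 58336812/178289) = 1/(9466263079824931/29025393217254) = 29025393217254/9466263079824931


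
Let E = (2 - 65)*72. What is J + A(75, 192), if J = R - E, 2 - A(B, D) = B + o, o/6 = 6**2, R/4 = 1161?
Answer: 8891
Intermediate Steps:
R = 4644 (R = 4*1161 = 4644)
o = 216 (o = 6*6**2 = 6*36 = 216)
E = -4536 (E = -63*72 = -4536)
A(B, D) = -214 - B (A(B, D) = 2 - (B + 216) = 2 - (216 + B) = 2 + (-216 - B) = -214 - B)
J = 9180 (J = 4644 - 1*(-4536) = 4644 + 4536 = 9180)
J + A(75, 192) = 9180 + (-214 - 1*75) = 9180 + (-214 - 75) = 9180 - 289 = 8891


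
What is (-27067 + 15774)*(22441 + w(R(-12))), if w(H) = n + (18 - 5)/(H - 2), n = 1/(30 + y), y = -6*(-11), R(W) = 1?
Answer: -24314834077/96 ≈ -2.5328e+8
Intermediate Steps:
y = 66
n = 1/96 (n = 1/(30 + 66) = 1/96 ≈ 0.010417)
w(H) = 1/96 + 13/(-2 + H) (w(H) = 1/96 + (18 - 5)/(H - 2) = 1/96 + 13/(-2 + H))
(-27067 + 15774)*(22441 + w(R(-12))) = (-27067 + 15774)*(22441 + (1246 + 1)/(96*(-2 + 1))) = -11293*(22441 + (1/96)*1247/(-1)) = -11293*(22441 + (1/96)*(-1)*1247) = -11293*(22441 - 1247/96) = -11293*2153089/96 = -24314834077/96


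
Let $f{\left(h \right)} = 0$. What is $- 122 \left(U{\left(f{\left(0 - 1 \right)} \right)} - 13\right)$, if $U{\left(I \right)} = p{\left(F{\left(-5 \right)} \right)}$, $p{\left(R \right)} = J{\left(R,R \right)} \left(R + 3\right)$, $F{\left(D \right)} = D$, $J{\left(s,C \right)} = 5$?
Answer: $2806$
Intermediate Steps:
$p{\left(R \right)} = 15 + 5 R$ ($p{\left(R \right)} = 5 \left(R + 3\right) = 5 \left(3 + R\right) = 15 + 5 R$)
$U{\left(I \right)} = -10$ ($U{\left(I \right)} = 15 + 5 \left(-5\right) = 15 - 25 = -10$)
$- 122 \left(U{\left(f{\left(0 - 1 \right)} \right)} - 13\right) = - 122 \left(-10 - 13\right) = \left(-122\right) \left(-23\right) = 2806$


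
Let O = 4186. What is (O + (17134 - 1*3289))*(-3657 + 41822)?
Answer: 688153115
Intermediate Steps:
(O + (17134 - 1*3289))*(-3657 + 41822) = (4186 + (17134 - 1*3289))*(-3657 + 41822) = (4186 + (17134 - 3289))*38165 = (4186 + 13845)*38165 = 18031*38165 = 688153115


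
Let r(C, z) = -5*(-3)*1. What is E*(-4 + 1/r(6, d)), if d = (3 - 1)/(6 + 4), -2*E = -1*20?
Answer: -118/3 ≈ -39.333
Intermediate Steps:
E = 10 (E = -(-1)*20/2 = -1/2*(-20) = 10)
d = 1/5 (d = 2/10 = 2*(1/10) = 1/5 ≈ 0.20000)
r(C, z) = 15 (r(C, z) = 15*1 = 15)
E*(-4 + 1/r(6, d)) = 10*(-4 + 1/15) = 10*(-59/15) = -118/3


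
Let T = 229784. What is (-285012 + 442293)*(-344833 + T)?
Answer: -18095021769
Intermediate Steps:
(-285012 + 442293)*(-344833 + T) = (-285012 + 442293)*(-344833 + 229784) = 157281*(-115049) = -18095021769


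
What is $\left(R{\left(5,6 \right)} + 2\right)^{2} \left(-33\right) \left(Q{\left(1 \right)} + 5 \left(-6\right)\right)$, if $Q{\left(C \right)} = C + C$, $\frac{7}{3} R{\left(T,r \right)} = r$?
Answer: $\frac{135168}{7} \approx 19310.0$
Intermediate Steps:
$R{\left(T,r \right)} = \frac{3 r}{7}$
$Q{\left(C \right)} = 2 C$
$\left(R{\left(5,6 \right)} + 2\right)^{2} \left(-33\right) \left(Q{\left(1 \right)} + 5 \left(-6\right)\right) = \left(\frac{3}{7} \cdot 6 + 2\right)^{2} \left(-33\right) \left(2 \cdot 1 + 5 \left(-6\right)\right) = \left(\frac{18}{7} + 2\right)^{2} \left(-33\right) \left(2 - 30\right) = \left(\frac{32}{7}\right)^{2} \left(-33\right) \left(-28\right) = \frac{1024}{49} \left(-33\right) \left(-28\right) = \left(- \frac{33792}{49}\right) \left(-28\right) = \frac{135168}{7}$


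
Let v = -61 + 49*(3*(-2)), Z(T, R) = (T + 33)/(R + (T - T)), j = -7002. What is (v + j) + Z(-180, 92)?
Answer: -676991/92 ≈ -7358.6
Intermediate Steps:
Z(T, R) = (33 + T)/R (Z(T, R) = (33 + T)/(R + 0) = (33 + T)/R)
v = -355 (v = -61 + 49*(-6) = -61 - 294 = -355)
(v + j) + Z(-180, 92) = (-355 - 7002) + (33 - 180)/92 = -7357 + (1/92)*(-147) = -7357 - 147/92 = -676991/92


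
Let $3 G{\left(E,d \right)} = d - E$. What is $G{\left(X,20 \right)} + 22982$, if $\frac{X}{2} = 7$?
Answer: $22984$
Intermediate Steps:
$X = 14$ ($X = 2 \cdot 7 = 14$)
$G{\left(E,d \right)} = - \frac{E}{3} + \frac{d}{3}$ ($G{\left(E,d \right)} = \frac{d - E}{3} = - \frac{E}{3} + \frac{d}{3}$)
$G{\left(X,20 \right)} + 22982 = \left(\left(- \frac{1}{3}\right) 14 + \frac{1}{3} \cdot 20\right) + 22982 = \left(- \frac{14}{3} + \frac{20}{3}\right) + 22982 = 2 + 22982 = 22984$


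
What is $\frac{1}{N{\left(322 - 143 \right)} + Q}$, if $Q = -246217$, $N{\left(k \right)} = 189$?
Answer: $- \frac{1}{246028} \approx -4.0646 \cdot 10^{-6}$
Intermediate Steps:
$\frac{1}{N{\left(322 - 143 \right)} + Q} = \frac{1}{189 - 246217} = \frac{1}{-246028} = - \frac{1}{246028}$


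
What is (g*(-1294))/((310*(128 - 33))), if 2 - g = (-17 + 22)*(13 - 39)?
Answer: -85404/14725 ≈ -5.7999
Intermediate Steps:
g = 132 (g = 2 - (-17 + 22)*(13 - 39) = 2 - 5*(-26) = 2 - 1*(-130) = 2 + 130 = 132)
(g*(-1294))/((310*(128 - 33))) = (132*(-1294))/((310*(128 - 33))) = -170808/(310*95) = -170808/29450 = -170808*1/29450 = -85404/14725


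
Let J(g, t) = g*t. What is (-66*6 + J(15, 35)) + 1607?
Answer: 1736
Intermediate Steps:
(-66*6 + J(15, 35)) + 1607 = (-66*6 + 15*35) + 1607 = (-396 + 525) + 1607 = 129 + 1607 = 1736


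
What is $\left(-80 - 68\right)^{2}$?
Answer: $21904$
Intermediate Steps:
$\left(-80 - 68\right)^{2} = \left(-148\right)^{2} = 21904$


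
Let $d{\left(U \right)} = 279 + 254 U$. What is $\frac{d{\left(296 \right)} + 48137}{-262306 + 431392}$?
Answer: $\frac{20600}{28181} \approx 0.73099$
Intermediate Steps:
$\frac{d{\left(296 \right)} + 48137}{-262306 + 431392} = \frac{\left(279 + 254 \cdot 296\right) + 48137}{-262306 + 431392} = \frac{\left(279 + 75184\right) + 48137}{169086} = \left(75463 + 48137\right) \frac{1}{169086} = 123600 \cdot \frac{1}{169086} = \frac{20600}{28181}$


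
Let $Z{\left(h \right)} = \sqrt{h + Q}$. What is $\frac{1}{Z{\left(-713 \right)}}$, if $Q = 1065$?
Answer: $\frac{\sqrt{22}}{88} \approx 0.0533$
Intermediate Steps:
$Z{\left(h \right)} = \sqrt{1065 + h}$ ($Z{\left(h \right)} = \sqrt{h + 1065} = \sqrt{1065 + h}$)
$\frac{1}{Z{\left(-713 \right)}} = \frac{1}{\sqrt{1065 - 713}} = \frac{1}{\sqrt{352}} = \frac{1}{4 \sqrt{22}} = \frac{\sqrt{22}}{88}$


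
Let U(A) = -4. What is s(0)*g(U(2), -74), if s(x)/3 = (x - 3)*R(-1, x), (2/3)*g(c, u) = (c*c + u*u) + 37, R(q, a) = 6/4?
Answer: -447849/4 ≈ -1.1196e+5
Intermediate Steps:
R(q, a) = 3/2 (R(q, a) = 6*(1/4) = 3/2)
g(c, u) = 111/2 + 3*c**2/2 + 3*u**2/2 (g(c, u) = 3*((c*c + u*u) + 37)/2 = 3*((c**2 + u**2) + 37)/2 = 3*(37 + c**2 + u**2)/2 = 111/2 + 3*c**2/2 + 3*u**2/2)
s(x) = -27/2 + 9*x/2 (s(x) = 3*((x - 3)*(3/2)) = 3*((-3 + x)*(3/2)) = 3*(-9/2 + 3*x/2) = -27/2 + 9*x/2)
s(0)*g(U(2), -74) = (-27/2 + (9/2)*0)*(111/2 + (3/2)*(-4)**2 + (3/2)*(-74)**2) = (-27/2 + 0)*(111/2 + (3/2)*16 + (3/2)*5476) = -27*(111/2 + 24 + 8214)/2 = -27/2*16587/2 = -447849/4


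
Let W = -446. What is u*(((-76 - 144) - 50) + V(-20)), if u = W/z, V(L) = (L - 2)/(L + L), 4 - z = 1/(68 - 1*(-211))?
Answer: 1503531/50 ≈ 30071.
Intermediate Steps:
z = 1115/279 (z = 4 - 1/(68 - 1*(-211)) = 4 - 1/(68 + 211) = 4 - 1/279 = 1115/279 ≈ 3.9964)
V(L) = (-2 + L)/(2*L) (V(L) = (-2 + L)/((2*L)) = (-2 + L)*(1/(2*L)) = (-2 + L)/(2*L))
u = -558/5 (u = -446/1115/279 = -446*279/1115 = -558/5 ≈ -111.60)
u*(((-76 - 144) - 50) + V(-20)) = -558*(((-76 - 144) - 50) + (1/2)*(-2 - 20)/(-20))/5 = -558*((-220 - 50) + (1/2)*(-1/20)*(-22))/5 = -558*(-270 + 11/20)/5 = -558/5*(-5389/20) = 1503531/50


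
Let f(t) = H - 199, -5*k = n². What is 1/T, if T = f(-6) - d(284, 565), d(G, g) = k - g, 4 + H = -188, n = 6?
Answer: 5/906 ≈ 0.0055188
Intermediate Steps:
H = -192 (H = -4 - 188 = -192)
k = -36/5 (k = -⅕*6² = -⅕*36 = -36/5 ≈ -7.2000)
d(G, g) = -36/5 - g
f(t) = -391 (f(t) = -192 - 199 = -391)
T = 906/5 (T = -391 - (-36/5 - 1*565) = -391 - (-36/5 - 565) = -391 - 1*(-2861/5) = -391 + 2861/5 = 906/5 ≈ 181.20)
1/T = 1/(906/5) = 5/906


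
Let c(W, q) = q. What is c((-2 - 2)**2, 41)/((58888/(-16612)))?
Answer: -170273/14722 ≈ -11.566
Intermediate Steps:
c((-2 - 2)**2, 41)/((58888/(-16612))) = 41/((58888/(-16612))) = 41/((58888*(-1/16612))) = 41/(-14722/4153) = 41*(-4153/14722) = -170273/14722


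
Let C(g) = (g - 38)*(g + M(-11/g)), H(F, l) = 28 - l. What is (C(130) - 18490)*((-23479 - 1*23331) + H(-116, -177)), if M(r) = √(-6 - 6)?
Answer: 304330650 - 8575320*I*√3 ≈ 3.0433e+8 - 1.4853e+7*I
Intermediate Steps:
M(r) = 2*I*√3 (M(r) = √(-12) = 2*I*√3)
C(g) = (-38 + g)*(g + 2*I*√3) (C(g) = (g - 38)*(g + 2*I*√3) = (-38 + g)*(g + 2*I*√3))
(C(130) - 18490)*((-23479 - 1*23331) + H(-116, -177)) = ((130² - 38*130 - 76*I*√3 + 2*I*130*√3) - 18490)*((-23479 - 1*23331) + (28 - 1*(-177))) = ((16900 - 4940 - 76*I*√3 + 260*I*√3) - 18490)*((-23479 - 23331) + (28 + 177)) = ((11960 + 184*I*√3) - 18490)*(-46810 + 205) = (-6530 + 184*I*√3)*(-46605) = 304330650 - 8575320*I*√3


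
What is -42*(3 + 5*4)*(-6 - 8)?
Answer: 13524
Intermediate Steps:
-42*(3 + 5*4)*(-6 - 8) = -42*(3 + 20)*(-14) = -966*(-14) = -42*(-322) = 13524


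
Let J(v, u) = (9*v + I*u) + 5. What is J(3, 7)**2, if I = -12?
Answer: 2704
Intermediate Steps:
J(v, u) = 5 - 12*u + 9*v (J(v, u) = (9*v - 12*u) + 5 = (-12*u + 9*v) + 5 = 5 - 12*u + 9*v)
J(3, 7)**2 = (5 - 12*7 + 9*3)**2 = (5 - 84 + 27)**2 = (-52)**2 = 2704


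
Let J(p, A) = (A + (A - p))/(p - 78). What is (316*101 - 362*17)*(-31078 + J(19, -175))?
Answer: -47227748546/59 ≈ -8.0047e+8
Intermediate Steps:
J(p, A) = (-p + 2*A)/(-78 + p)
(316*101 - 362*17)*(-31078 + J(19, -175)) = (316*101 - 362*17)*(-31078 + (-1*19 + 2*(-175))/(-78 + 19)) = (31916 - 6154)*(-31078 + (-19 - 350)/(-59)) = 25762*(-31078 - 1/59*(-369)) = 25762*(-31078 + 369/59) = 25762*(-1833233/59) = -47227748546/59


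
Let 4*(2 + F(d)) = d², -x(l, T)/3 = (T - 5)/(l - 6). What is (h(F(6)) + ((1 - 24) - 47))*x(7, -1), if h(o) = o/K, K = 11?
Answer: -13734/11 ≈ -1248.5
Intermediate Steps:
x(l, T) = -3*(-5 + T)/(-6 + l) (x(l, T) = -3*(T - 5)/(l - 6) = -3*(-5 + T)/(-6 + l))
F(d) = -2 + d²/4
h(o) = o/11
(h(F(6)) + ((1 - 24) - 47))*x(7, -1) = ((-2 + (¼)*6²)/11 + ((1 - 24) - 47))*(3*(5 - 1*(-1))/(-6 + 7)) = ((-2 + (¼)*36)/11 + (-23 - 47))*(3*(5 + 1)/1) = ((-2 + 9)/11 - 70)*(3*1*6) = ((1/11)*7 - 70)*18 = (7/11 - 70)*18 = -763/11*18 = -13734/11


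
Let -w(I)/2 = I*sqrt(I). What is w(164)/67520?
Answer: -41*sqrt(41)/4220 ≈ -0.062210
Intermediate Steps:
w(I) = -2*I**(3/2) (w(I) = -2*I*sqrt(I) = -2*I**(3/2))
w(164)/67520 = -656*sqrt(41)/67520 = -656*sqrt(41)*(1/67520) = -41*sqrt(41)/4220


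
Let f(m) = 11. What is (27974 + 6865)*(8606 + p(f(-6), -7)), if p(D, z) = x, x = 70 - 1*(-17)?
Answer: 302855427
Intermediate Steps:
x = 87 (x = 70 + 17 = 87)
p(D, z) = 87
(27974 + 6865)*(8606 + p(f(-6), -7)) = (27974 + 6865)*(8606 + 87) = 34839*8693 = 302855427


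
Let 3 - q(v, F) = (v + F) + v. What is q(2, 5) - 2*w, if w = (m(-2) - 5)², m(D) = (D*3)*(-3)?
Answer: -344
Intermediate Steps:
m(D) = -9*D (m(D) = (3*D)*(-3) = -9*D)
w = 169 (w = (-9*(-2) - 5)² = (18 - 5)² = 13² = 169)
q(v, F) = 3 - F - 2*v (q(v, F) = 3 - ((v + F) + v) = 3 - ((F + v) + v) = 3 - (F + 2*v) = 3 + (-F - 2*v) = 3 - F - 2*v)
q(2, 5) - 2*w = (3 - 1*5 - 2*2) - 2*169 = (3 - 5 - 4) - 338 = -6 - 338 = -344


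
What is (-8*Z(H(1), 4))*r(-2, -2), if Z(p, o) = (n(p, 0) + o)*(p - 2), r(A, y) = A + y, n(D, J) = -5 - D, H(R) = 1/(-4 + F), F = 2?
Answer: 40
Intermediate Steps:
H(R) = -1/2 (H(R) = 1/(-4 + 2) = 1/(-2) = -1/2)
Z(p, o) = (-2 + p)*(-5 + o - p) (Z(p, o) = ((-5 - p) + o)*(p - 2) = (-5 + o - p)*(-2 + p) = (-2 + p)*(-5 + o - p))
(-8*Z(H(1), 4))*r(-2, -2) = (-8*(10 - (-1/2)**2 - 3*(-1/2) - 2*4 + 4*(-1/2)))*(-2 - 2) = -8*(10 - 1*1/4 + 3/2 - 8 - 2)*(-4) = -8*(10 - 1/4 + 3/2 - 8 - 2)*(-4) = -8*5/4*(-4) = -10*(-4) = 40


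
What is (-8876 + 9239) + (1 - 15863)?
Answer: -15499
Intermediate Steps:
(-8876 + 9239) + (1 - 15863) = 363 - 15862 = -15499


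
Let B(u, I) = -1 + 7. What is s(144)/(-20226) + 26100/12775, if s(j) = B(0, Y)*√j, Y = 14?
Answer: 3513192/1722581 ≈ 2.0395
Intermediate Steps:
B(u, I) = 6
s(j) = 6*√j
s(144)/(-20226) + 26100/12775 = (6*√144)/(-20226) + 26100/12775 = (6*12)*(-1/20226) + 26100*(1/12775) = 72*(-1/20226) + 1044/511 = -12/3371 + 1044/511 = 3513192/1722581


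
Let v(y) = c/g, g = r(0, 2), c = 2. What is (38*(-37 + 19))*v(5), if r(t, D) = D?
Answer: -684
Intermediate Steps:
g = 2
v(y) = 1 (v(y) = 2/2 = 2*(½) = 1)
(38*(-37 + 19))*v(5) = (38*(-37 + 19))*1 = (38*(-18))*1 = -684*1 = -684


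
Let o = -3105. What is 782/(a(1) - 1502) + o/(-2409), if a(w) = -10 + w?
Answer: 935939/1213333 ≈ 0.77138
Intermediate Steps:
782/(a(1) - 1502) + o/(-2409) = 782/((-10 + 1) - 1502) - 3105/(-2409) = 782/(-9 - 1502) - 3105*(-1/2409) = 782/(-1511) + 1035/803 = 782*(-1/1511) + 1035/803 = -782/1511 + 1035/803 = 935939/1213333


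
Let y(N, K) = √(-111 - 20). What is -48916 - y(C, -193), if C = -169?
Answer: -48916 - I*√131 ≈ -48916.0 - 11.446*I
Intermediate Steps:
y(N, K) = I*√131 (y(N, K) = √(-131) = I*√131)
-48916 - y(C, -193) = -48916 - I*√131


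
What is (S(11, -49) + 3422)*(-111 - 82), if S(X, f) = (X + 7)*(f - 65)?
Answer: -264410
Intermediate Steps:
S(X, f) = (-65 + f)*(7 + X) (S(X, f) = (7 + X)*(-65 + f) = (-65 + f)*(7 + X))
(S(11, -49) + 3422)*(-111 - 82) = ((-455 - 65*11 + 7*(-49) + 11*(-49)) + 3422)*(-111 - 82) = ((-455 - 715 - 343 - 539) + 3422)*(-193) = (-2052 + 3422)*(-193) = 1370*(-193) = -264410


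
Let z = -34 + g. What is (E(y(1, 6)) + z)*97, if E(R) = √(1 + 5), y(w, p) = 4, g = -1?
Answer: -3395 + 97*√6 ≈ -3157.4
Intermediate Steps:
z = -35 (z = -34 - 1 = -35)
E(R) = √6
(E(y(1, 6)) + z)*97 = (√6 - 35)*97 = (-35 + √6)*97 = -3395 + 97*√6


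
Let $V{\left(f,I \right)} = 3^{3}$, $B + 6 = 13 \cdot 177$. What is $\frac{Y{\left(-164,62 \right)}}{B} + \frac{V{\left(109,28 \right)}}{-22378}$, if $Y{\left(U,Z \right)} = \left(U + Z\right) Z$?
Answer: $- \frac{2776087}{1007010} \approx -2.7568$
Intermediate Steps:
$B = 2295$ ($B = -6 + 13 \cdot 177 = -6 + 2301 = 2295$)
$V{\left(f,I \right)} = 27$
$Y{\left(U,Z \right)} = Z \left(U + Z\right)$
$\frac{Y{\left(-164,62 \right)}}{B} + \frac{V{\left(109,28 \right)}}{-22378} = \frac{62 \left(-164 + 62\right)}{2295} + \frac{27}{-22378} = 62 \left(-102\right) \frac{1}{2295} + 27 \left(- \frac{1}{22378}\right) = \left(-6324\right) \frac{1}{2295} - \frac{27}{22378} = - \frac{124}{45} - \frac{27}{22378} = - \frac{2776087}{1007010}$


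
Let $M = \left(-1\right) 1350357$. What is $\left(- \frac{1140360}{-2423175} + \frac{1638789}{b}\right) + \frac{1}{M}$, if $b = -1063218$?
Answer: $- \frac{82780580012336257}{77311337463165390} \approx -1.0707$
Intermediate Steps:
$M = -1350357$
$\left(- \frac{1140360}{-2423175} + \frac{1638789}{b}\right) + \frac{1}{M} = \left(- \frac{1140360}{-2423175} + \frac{1638789}{-1063218}\right) + \frac{1}{-1350357} = \left(\left(-1140360\right) \left(- \frac{1}{2423175}\right) + 1638789 \left(- \frac{1}{1063218}\right)\right) - \frac{1}{1350357} = \left(\frac{76024}{161545} - \frac{546263}{354406}\right) - \frac{1}{1350357} = - \frac{61302694591}{57252517270} - \frac{1}{1350357} = - \frac{82780580012336257}{77311337463165390}$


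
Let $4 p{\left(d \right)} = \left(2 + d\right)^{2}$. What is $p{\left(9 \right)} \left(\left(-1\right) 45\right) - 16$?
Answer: $- \frac{5509}{4} \approx -1377.3$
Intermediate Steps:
$p{\left(d \right)} = \frac{\left(2 + d\right)^{2}}{4}$
$p{\left(9 \right)} \left(\left(-1\right) 45\right) - 16 = \frac{\left(2 + 9\right)^{2}}{4} \left(\left(-1\right) 45\right) - 16 = \frac{11^{2}}{4} \left(-45\right) - 16 = \frac{1}{4} \cdot 121 \left(-45\right) - 16 = \frac{121}{4} \left(-45\right) - 16 = - \frac{5445}{4} - 16 = - \frac{5509}{4}$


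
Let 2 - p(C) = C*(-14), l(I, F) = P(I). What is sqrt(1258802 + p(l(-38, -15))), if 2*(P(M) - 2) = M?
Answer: sqrt(1258566) ≈ 1121.9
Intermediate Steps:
P(M) = 2 + M/2
l(I, F) = 2 + I/2
p(C) = 2 + 14*C (p(C) = 2 - C*(-14) = 2 - (-14)*C = 2 + 14*C)
sqrt(1258802 + p(l(-38, -15))) = sqrt(1258802 + (2 + 14*(2 + (1/2)*(-38)))) = sqrt(1258802 + (2 + 14*(2 - 19))) = sqrt(1258802 + (2 + 14*(-17))) = sqrt(1258802 + (2 - 238)) = sqrt(1258802 - 236) = sqrt(1258566)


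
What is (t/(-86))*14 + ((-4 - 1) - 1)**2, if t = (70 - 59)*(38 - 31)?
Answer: 1009/43 ≈ 23.465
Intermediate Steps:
t = 77 (t = 11*7 = 77)
(t/(-86))*14 + ((-4 - 1) - 1)**2 = (77/(-86))*14 + ((-4 - 1) - 1)**2 = (77*(-1/86))*14 + (-5 - 1)**2 = -77/86*14 + (-6)**2 = -539/43 + 36 = 1009/43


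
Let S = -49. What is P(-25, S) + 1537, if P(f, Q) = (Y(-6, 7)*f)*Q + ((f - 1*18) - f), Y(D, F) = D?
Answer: -5831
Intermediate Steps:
P(f, Q) = -18 - 6*Q*f (P(f, Q) = (-6*f)*Q + ((f - 1*18) - f) = -6*Q*f + ((f - 18) - f) = -6*Q*f + ((-18 + f) - f) = -6*Q*f - 18 = -18 - 6*Q*f)
P(-25, S) + 1537 = (-18 - 6*(-49)*(-25)) + 1537 = (-18 - 7350) + 1537 = -7368 + 1537 = -5831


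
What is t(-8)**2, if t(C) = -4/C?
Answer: 1/4 ≈ 0.25000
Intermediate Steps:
t(-8)**2 = (-4/(-8))**2 = (-4*(-1/8))**2 = (1/2)**2 = 1/4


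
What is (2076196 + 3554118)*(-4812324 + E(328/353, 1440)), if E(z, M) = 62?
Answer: -27094546110268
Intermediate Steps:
(2076196 + 3554118)*(-4812324 + E(328/353, 1440)) = (2076196 + 3554118)*(-4812324 + 62) = 5630314*(-4812262) = -27094546110268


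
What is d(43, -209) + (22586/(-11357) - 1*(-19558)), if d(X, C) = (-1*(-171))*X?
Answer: 305605641/11357 ≈ 26909.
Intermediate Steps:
d(X, C) = 171*X
d(43, -209) + (22586/(-11357) - 1*(-19558)) = 171*43 + (22586/(-11357) - 1*(-19558)) = 7353 + (22586*(-1/11357) + 19558) = 7353 + (-22586/11357 + 19558) = 7353 + 222097620/11357 = 305605641/11357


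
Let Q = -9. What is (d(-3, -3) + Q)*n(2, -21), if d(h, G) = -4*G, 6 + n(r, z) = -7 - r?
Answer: -45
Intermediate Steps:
n(r, z) = -13 - r (n(r, z) = -6 + (-7 - r) = -13 - r)
(d(-3, -3) + Q)*n(2, -21) = (-4*(-3) - 9)*(-13 - 1*2) = (12 - 9)*(-13 - 2) = 3*(-15) = -45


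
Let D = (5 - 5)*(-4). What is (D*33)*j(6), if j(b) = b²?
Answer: 0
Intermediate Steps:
D = 0 (D = 0*(-4) = 0)
(D*33)*j(6) = (0*33)*6² = 0*36 = 0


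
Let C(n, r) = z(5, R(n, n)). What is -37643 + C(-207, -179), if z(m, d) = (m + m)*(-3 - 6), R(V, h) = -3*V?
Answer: -37733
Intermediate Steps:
z(m, d) = -18*m (z(m, d) = (2*m)*(-9) = -18*m)
C(n, r) = -90 (C(n, r) = -18*5 = -90)
-37643 + C(-207, -179) = -37643 - 90 = -37733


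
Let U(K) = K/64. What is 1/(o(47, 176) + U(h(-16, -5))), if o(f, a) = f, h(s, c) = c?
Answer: 64/3003 ≈ 0.021312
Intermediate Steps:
U(K) = K/64 (U(K) = K*(1/64) = K/64)
1/(o(47, 176) + U(h(-16, -5))) = 1/(47 + (1/64)*(-5)) = 1/(47 - 5/64) = 1/(3003/64) = 64/3003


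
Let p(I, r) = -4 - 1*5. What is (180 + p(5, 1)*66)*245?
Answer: -101430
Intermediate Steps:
p(I, r) = -9 (p(I, r) = -4 - 5 = -9)
(180 + p(5, 1)*66)*245 = (180 - 9*66)*245 = (180 - 594)*245 = -414*245 = -101430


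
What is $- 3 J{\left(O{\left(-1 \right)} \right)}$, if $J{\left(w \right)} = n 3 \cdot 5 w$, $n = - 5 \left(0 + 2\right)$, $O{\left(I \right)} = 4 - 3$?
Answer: $450$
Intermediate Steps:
$O{\left(I \right)} = 1$ ($O{\left(I \right)} = 4 - 3 = 1$)
$n = -10$ ($n = \left(-5\right) 2 = -10$)
$J{\left(w \right)} = - 150 w$ ($J{\left(w \right)} = \left(-10\right) 3 \cdot 5 w = - 30 \cdot 5 w = - 150 w$)
$- 3 J{\left(O{\left(-1 \right)} \right)} = - 3 \left(\left(-150\right) 1\right) = \left(-3\right) \left(-150\right) = 450$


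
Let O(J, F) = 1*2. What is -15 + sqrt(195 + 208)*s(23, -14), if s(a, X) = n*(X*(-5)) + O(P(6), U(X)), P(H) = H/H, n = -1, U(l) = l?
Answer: -15 - 68*sqrt(403) ≈ -1380.1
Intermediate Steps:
P(H) = 1
O(J, F) = 2
s(a, X) = 2 + 5*X (s(a, X) = -X*(-5) + 2 = -(-5)*X + 2 = 5*X + 2 = 2 + 5*X)
-15 + sqrt(195 + 208)*s(23, -14) = -15 + sqrt(195 + 208)*(2 + 5*(-14)) = -15 + sqrt(403)*(2 - 70) = -15 + sqrt(403)*(-68) = -15 - 68*sqrt(403)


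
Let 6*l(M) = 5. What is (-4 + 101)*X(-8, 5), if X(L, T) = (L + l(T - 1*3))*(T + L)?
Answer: 4171/2 ≈ 2085.5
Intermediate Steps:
l(M) = ⅚ (l(M) = (⅙)*5 = ⅚)
X(L, T) = (⅚ + L)*(L + T) (X(L, T) = (L + ⅚)*(T + L) = (⅚ + L)*(L + T))
(-4 + 101)*X(-8, 5) = (-4 + 101)*((-8)² + (⅚)*(-8) + (⅚)*5 - 8*5) = 97*(64 - 20/3 + 25/6 - 40) = 97*(43/2) = 4171/2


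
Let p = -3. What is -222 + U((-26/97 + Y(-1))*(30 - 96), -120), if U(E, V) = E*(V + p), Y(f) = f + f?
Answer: -1807494/97 ≈ -18634.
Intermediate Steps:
Y(f) = 2*f
U(E, V) = E*(-3 + V) (U(E, V) = E*(V - 3) = E*(-3 + V))
-222 + U((-26/97 + Y(-1))*(30 - 96), -120) = -222 + ((-26/97 + 2*(-1))*(30 - 96))*(-3 - 120) = -222 + ((-26*1/97 - 2)*(-66))*(-123) = -222 + ((-26/97 - 2)*(-66))*(-123) = -222 - 220/97*(-66)*(-123) = -222 + (14520/97)*(-123) = -222 - 1785960/97 = -1807494/97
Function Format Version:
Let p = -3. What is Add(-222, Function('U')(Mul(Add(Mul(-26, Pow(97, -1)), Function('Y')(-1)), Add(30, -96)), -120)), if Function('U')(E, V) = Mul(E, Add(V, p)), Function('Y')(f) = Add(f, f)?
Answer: Rational(-1807494, 97) ≈ -18634.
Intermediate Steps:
Function('Y')(f) = Mul(2, f)
Function('U')(E, V) = Mul(E, Add(-3, V)) (Function('U')(E, V) = Mul(E, Add(V, -3)) = Mul(E, Add(-3, V)))
Add(-222, Function('U')(Mul(Add(Mul(-26, Pow(97, -1)), Function('Y')(-1)), Add(30, -96)), -120)) = Add(-222, Mul(Mul(Add(Mul(-26, Pow(97, -1)), Mul(2, -1)), Add(30, -96)), Add(-3, -120))) = Add(-222, Mul(Mul(Add(Mul(-26, Rational(1, 97)), -2), -66), -123)) = Add(-222, Mul(Mul(Add(Rational(-26, 97), -2), -66), -123)) = Add(-222, Mul(Mul(Rational(-220, 97), -66), -123)) = Add(-222, Mul(Rational(14520, 97), -123)) = Add(-222, Rational(-1785960, 97)) = Rational(-1807494, 97)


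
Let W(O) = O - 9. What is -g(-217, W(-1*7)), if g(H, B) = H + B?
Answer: 233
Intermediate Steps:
W(O) = -9 + O
g(H, B) = B + H
-g(-217, W(-1*7)) = -((-9 - 1*7) - 217) = -((-9 - 7) - 217) = -(-16 - 217) = -1*(-233) = 233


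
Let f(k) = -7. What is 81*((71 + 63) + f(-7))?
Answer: 10287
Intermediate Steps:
81*((71 + 63) + f(-7)) = 81*((71 + 63) - 7) = 81*(134 - 7) = 81*127 = 10287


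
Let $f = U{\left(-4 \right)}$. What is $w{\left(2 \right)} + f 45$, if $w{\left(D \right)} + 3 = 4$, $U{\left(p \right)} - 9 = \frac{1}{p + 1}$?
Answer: $391$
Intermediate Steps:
$U{\left(p \right)} = 9 + \frac{1}{1 + p}$ ($U{\left(p \right)} = 9 + \frac{1}{p + 1} = 9 + \frac{1}{1 + p}$)
$w{\left(D \right)} = 1$ ($w{\left(D \right)} = -3 + 4 = 1$)
$f = \frac{26}{3}$ ($f = \frac{10 + 9 \left(-4\right)}{1 - 4} = \frac{10 - 36}{-3} = \left(- \frac{1}{3}\right) \left(-26\right) = \frac{26}{3} \approx 8.6667$)
$w{\left(2 \right)} + f 45 = 1 + \frac{26}{3} \cdot 45 = 1 + 390 = 391$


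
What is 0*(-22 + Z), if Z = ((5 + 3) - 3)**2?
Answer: 0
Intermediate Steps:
Z = 25 (Z = (8 - 3)**2 = 5**2 = 25)
0*(-22 + Z) = 0*(-22 + 25) = 0*3 = 0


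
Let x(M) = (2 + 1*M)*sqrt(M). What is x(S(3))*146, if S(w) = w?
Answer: 730*sqrt(3) ≈ 1264.4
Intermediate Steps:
x(M) = sqrt(M)*(2 + M) (x(M) = (2 + M)*sqrt(M) = sqrt(M)*(2 + M))
x(S(3))*146 = (sqrt(3)*(2 + 3))*146 = (sqrt(3)*5)*146 = (5*sqrt(3))*146 = 730*sqrt(3)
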